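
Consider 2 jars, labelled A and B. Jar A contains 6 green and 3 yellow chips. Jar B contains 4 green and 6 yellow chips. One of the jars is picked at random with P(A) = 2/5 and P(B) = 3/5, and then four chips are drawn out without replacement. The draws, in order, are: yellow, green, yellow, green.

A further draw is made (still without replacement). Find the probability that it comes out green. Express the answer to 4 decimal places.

Under each hypothesis, the probability of the observed sequence is: P(data | jar A) = (3/9)(6/8)(2/7)(5/6) = 5/84; P(data | jar B) = (6/10)(4/9)(5/8)(3/7) = 1/14.
Multiplying each by its prior: 2/5 · 5/84 = 1/42, 3/5 · 1/14 = 3/70; these sum to 1/15.
Dividing through by the total gives posterior P(jar A | data) = 5/14, P(jar B | data) = 9/14.
So P(green next | data) = Σ P(green next | H) P(H | data) = (4/5)(5/14) + (1/3)(9/14) = 1/2.

0.5000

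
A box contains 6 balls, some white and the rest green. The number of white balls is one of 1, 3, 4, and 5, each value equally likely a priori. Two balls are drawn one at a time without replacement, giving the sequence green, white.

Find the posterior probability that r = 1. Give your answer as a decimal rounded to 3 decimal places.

The likelihood of the observed sequence under each hypothesis: P(data | r = 1) = (5/6)(1/5) = 1/6; P(data | r = 3) = (3/6)(3/5) = 3/10; P(data | r = 4) = (2/6)(4/5) = 4/15; P(data | r = 5) = (1/6)(5/5) = 1/6.
Weighting by the prior gives 1/4 · 1/6 = 1/24, 1/4 · 3/10 = 3/40, 1/4 · 4/15 = 1/15, 1/4 · 1/6 = 1/24; summing to 9/40.
So P(r = 1 | data) = (1/24) / (9/40) = 5/27.

0.185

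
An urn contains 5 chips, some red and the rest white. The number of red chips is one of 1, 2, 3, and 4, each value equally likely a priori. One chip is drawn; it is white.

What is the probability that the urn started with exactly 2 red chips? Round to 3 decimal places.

Under each hypothesis, the probability of this draw is: P(data | r = 1) = (4/5) = 4/5; P(data | r = 2) = (3/5) = 3/5; P(data | r = 3) = (2/5) = 2/5; P(data | r = 4) = (1/5) = 1/5.
The prior-weighted likelihoods are 1/4 · 4/5 = 1/5, 1/4 · 3/5 = 3/20, 1/4 · 2/5 = 1/10, 1/4 · 1/5 = 1/20; these sum to 1/2.
So P(r = 2 | data) = (3/20) / (1/2) = 3/10.

0.300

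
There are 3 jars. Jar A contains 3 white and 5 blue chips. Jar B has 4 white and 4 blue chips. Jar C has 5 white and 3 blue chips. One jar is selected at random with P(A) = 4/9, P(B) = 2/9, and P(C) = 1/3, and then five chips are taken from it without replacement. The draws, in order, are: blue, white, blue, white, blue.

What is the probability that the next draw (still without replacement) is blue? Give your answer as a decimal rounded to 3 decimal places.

For each hypothesis, P(data | H) works out to: P(data | jar A) = (5/8)(3/7)(4/6)(2/5)(3/4) = 3/56; P(data | jar B) = (4/8)(4/7)(3/6)(3/5)(2/4) = 3/70; P(data | jar C) = (3/8)(5/7)(2/6)(4/5)(1/4) = 1/56.
The prior-weighted likelihoods are 4/9 · 3/56 = 1/42, 2/9 · 3/70 = 1/105, 1/3 · 1/56 = 1/168; these sum to 11/280.
The posterior is then P(jar A | data) = 20/33, P(jar B | data) = 8/33, P(jar C | data) = 5/33.
The predictive probability is P(blue next | data) = (2/3)(20/33) + (1/3)(8/33) + (0)(5/33) = 16/33.

0.485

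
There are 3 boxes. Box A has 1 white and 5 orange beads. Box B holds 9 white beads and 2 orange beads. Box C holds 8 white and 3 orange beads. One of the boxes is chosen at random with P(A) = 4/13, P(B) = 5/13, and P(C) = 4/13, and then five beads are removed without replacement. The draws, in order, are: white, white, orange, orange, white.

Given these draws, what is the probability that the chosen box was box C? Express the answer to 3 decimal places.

Under each hypothesis, the probability of the observed sequence is: P(data | box A) = (1/6)(0/5) = 0; P(data | box B) = (9/11)(8/10)(2/9)(1/8)(7/7) = 1/55; P(data | box C) = (8/11)(7/10)(3/9)(2/8)(6/7) = 2/55.
Multiplying each by its prior: 4/13 · 0 = 0, 5/13 · 1/55 = 1/143, 4/13 · 2/55 = 8/715; with total 1/55.
Hence P(box C | data) = (8/715) / (1/55) = 8/13.

0.615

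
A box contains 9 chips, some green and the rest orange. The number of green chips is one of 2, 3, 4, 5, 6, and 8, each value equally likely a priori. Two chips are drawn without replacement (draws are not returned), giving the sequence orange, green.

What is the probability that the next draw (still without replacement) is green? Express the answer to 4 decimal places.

The likelihood of the observed sequence under each hypothesis: P(data | r = 2) = (7/9)(2/8) = 7/36; P(data | r = 3) = (6/9)(3/8) = 1/4; P(data | r = 4) = (5/9)(4/8) = 5/18; P(data | r = 5) = (4/9)(5/8) = 5/18; P(data | r = 6) = (3/9)(6/8) = 1/4; P(data | r = 8) = (1/9)(8/8) = 1/9.
The prior-weighted likelihoods are 1/6 · 7/36 = 7/216, 1/6 · 1/4 = 1/24, 1/6 · 5/18 = 5/108, 1/6 · 5/18 = 5/108, 1/6 · 1/4 = 1/24, 1/6 · 1/9 = 1/54; these sum to 49/216.
The posterior is then P(r = 2 | data) = 1/7, P(r = 3 | data) = 9/49, P(r = 4 | data) = 10/49, P(r = 5 | data) = 10/49, P(r = 6 | data) = 9/49, P(r = 8 | data) = 4/49.
So P(green next | data) = Σ P(green next | H) P(H | data) = (1/7)(1/7) + (2/7)(9/49) + (3/7)(10/49) + (4/7)(10/49) + (5/7)(9/49) + (1)(4/49) = 24/49.

0.4898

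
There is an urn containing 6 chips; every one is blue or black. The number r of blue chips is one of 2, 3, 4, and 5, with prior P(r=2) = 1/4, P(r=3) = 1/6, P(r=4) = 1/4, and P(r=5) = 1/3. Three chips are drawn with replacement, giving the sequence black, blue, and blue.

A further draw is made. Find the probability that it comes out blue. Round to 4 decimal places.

For each hypothesis, P(data | H) works out to: P(data | r = 2) = (4/6)(2/6)(2/6) = 0.074074; P(data | r = 3) = (3/6)(3/6)(3/6) = 0.125; P(data | r = 4) = (2/6)(4/6)(4/6) = 0.14815; P(data | r = 5) = (1/6)(5/6)(5/6) = 0.11574.
Multiplying each by its prior: 1/4 · 0.074074 = 0.018519, 1/6 · 0.125 = 0.020833, 1/4 · 0.14815 = 0.037037, 1/3 · 0.11574 = 0.03858; these sum to 0.11497.
Dividing through by the total gives posterior P(r = 2 | data) = 0.16107, P(r = 3 | data) = 0.18121, P(r = 4 | data) = 0.32215, P(r = 5 | data) = 0.33557.
So P(blue next | data) = Σ P(blue next | H) P(H | data) = (1/3)(0.16107) + (1/2)(0.18121) + (2/3)(0.32215) + (5/6)(0.33557) = 0.6387.

0.6387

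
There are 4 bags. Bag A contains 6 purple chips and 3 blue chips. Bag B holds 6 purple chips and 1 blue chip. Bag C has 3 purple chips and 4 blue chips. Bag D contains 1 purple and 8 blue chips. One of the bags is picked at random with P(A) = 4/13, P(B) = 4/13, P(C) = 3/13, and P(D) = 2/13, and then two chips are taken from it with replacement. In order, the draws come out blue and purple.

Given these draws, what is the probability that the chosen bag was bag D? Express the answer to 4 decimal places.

The likelihood of the observed sequence under each hypothesis: P(data | bag A) = (3/9)(6/9) = 0.22222; P(data | bag B) = (1/7)(6/7) = 0.12245; P(data | bag C) = (4/7)(3/7) = 0.2449; P(data | bag D) = (8/9)(1/9) = 0.098765.
Weighting by the prior gives 4/13 · 0.22222 = 0.068376, 4/13 · 0.12245 = 0.037677, 3/13 · 0.2449 = 0.056515, 2/13 · 0.098765 = 0.015195; these sum to 0.17776.
Hence P(bag D | data) = (0.015195) / (0.17776) = 0.085478.

0.0855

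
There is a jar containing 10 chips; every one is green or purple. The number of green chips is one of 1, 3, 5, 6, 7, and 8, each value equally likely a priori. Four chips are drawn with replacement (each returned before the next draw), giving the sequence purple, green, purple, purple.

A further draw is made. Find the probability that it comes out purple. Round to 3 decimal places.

0.633

The likelihood of the observed sequence under each hypothesis: P(data | r = 1) = (9/10)(1/10)(9/10)(9/10) = 0.0729; P(data | r = 3) = (7/10)(3/10)(7/10)(7/10) = 0.1029; P(data | r = 5) = (5/10)(5/10)(5/10)(5/10) = 0.0625; P(data | r = 6) = (4/10)(6/10)(4/10)(4/10) = 0.0384; P(data | r = 7) = (3/10)(7/10)(3/10)(3/10) = 0.0189; P(data | r = 8) = (2/10)(8/10)(2/10)(2/10) = 0.0064.
Weighting by the prior gives 1/6 · 0.0729 = 0.01215, 1/6 · 0.1029 = 0.01715, 1/6 · 0.0625 = 0.010417, 1/6 · 0.0384 = 0.0064, 1/6 · 0.0189 = 0.00315, 1/6 · 0.0064 = 0.0010667; these sum to 0.050333.
Normalising, the posterior is P(r = 1 | data) = 0.24139, P(r = 3 | data) = 0.34073, P(r = 5 | data) = 0.20695, P(r = 6 | data) = 0.12715, P(r = 7 | data) = 0.062583, P(r = 8 | data) = 0.021192.
The predictive probability is P(purple next | data) = (9/10)(0.24139) + (7/10)(0.34073) + (1/2)(0.20695) + (2/5)(0.12715) + (3/10)(0.062583) + (1/5)(0.021192) = 0.63311.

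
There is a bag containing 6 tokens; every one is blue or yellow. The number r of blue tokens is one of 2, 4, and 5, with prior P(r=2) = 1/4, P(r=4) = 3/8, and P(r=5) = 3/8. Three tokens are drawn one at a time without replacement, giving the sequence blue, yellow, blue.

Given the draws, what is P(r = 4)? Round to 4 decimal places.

0.4865

Under each hypothesis, the probability of the observed sequence is: P(data | r = 2) = (2/6)(4/5)(1/4) = 1/15; P(data | r = 4) = (4/6)(2/5)(3/4) = 1/5; P(data | r = 5) = (5/6)(1/5)(4/4) = 1/6.
Multiplying each by its prior: 1/4 · 1/15 = 1/60, 3/8 · 1/5 = 3/40, 3/8 · 1/6 = 1/16; with total 37/240.
Therefore the posterior P(r = 4 | data) = (3/40) / (37/240) = 18/37.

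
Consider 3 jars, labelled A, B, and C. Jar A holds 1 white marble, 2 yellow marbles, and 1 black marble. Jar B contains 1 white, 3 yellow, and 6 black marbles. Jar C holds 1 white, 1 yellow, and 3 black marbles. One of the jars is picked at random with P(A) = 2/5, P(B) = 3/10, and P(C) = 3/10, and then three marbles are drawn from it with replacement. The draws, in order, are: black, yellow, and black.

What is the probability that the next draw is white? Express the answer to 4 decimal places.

0.1607

Compute the likelihood of the observed sequence for each case: P(data | jar A) = (1/4)(2/4)(1/4) = 0.03125; P(data | jar B) = (6/10)(3/10)(6/10) = 0.108; P(data | jar C) = (3/5)(1/5)(3/5) = 0.072.
Weighting by the prior gives 2/5 · 0.03125 = 0.0125, 3/10 · 0.108 = 0.0324, 3/10 · 0.072 = 0.0216; summing to 0.0665.
Dividing through by the total gives posterior P(jar A | data) = 0.18797, P(jar B | data) = 0.48722, P(jar C | data) = 0.32481.
So P(white next | data) = Σ P(white next | H) P(H | data) = (1/4)(0.18797) + (1/10)(0.48722) + (1/5)(0.32481) = 0.16068.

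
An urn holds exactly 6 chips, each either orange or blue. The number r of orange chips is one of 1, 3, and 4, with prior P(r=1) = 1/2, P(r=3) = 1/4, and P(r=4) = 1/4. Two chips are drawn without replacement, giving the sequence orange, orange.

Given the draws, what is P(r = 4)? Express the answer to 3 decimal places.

0.667

Under each hypothesis, the probability of the observed sequence is: P(data | r = 1) = (1/6)(0/5) = 0; P(data | r = 3) = (3/6)(2/5) = 1/5; P(data | r = 4) = (4/6)(3/5) = 2/5.
The prior-weighted likelihoods are 1/2 · 0 = 0, 1/4 · 1/5 = 1/20, 1/4 · 2/5 = 1/10; with total 3/20.
Hence P(r = 4 | data) = (1/10) / (3/20) = 2/3.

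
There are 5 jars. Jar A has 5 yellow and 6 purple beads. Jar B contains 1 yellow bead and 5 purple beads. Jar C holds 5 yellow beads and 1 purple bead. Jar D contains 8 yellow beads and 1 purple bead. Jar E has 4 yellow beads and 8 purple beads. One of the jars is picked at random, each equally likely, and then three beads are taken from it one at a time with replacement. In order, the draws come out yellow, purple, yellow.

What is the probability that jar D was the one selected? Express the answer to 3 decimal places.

0.212

Under each hypothesis, the probability of the observed sequence is: P(data | jar A) = (5/11)(6/11)(5/11) = 0.1127; P(data | jar B) = (1/6)(5/6)(1/6) = 0.023148; P(data | jar C) = (5/6)(1/6)(5/6) = 0.11574; P(data | jar D) = (8/9)(1/9)(8/9) = 0.087791; P(data | jar E) = (4/12)(8/12)(4/12) = 0.074074.
Weighting by the prior gives 1/5 · 0.1127 = 0.022539, 1/5 · 0.023148 = 0.0046296, 1/5 · 0.11574 = 0.023148, 1/5 · 0.087791 = 0.017558, 1/5 · 0.074074 = 0.014815; these sum to 0.08269.
Therefore the posterior P(jar D | data) = (0.017558) / (0.08269) = 0.21234.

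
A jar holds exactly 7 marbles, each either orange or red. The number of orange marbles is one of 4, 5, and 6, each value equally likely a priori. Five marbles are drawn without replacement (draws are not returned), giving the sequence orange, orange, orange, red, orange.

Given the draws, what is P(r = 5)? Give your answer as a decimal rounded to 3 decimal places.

0.357

The likelihood of the observed sequence under each hypothesis: P(data | r = 4) = (4/7)(3/6)(2/5)(3/4)(1/3) = 1/35; P(data | r = 5) = (5/7)(4/6)(3/5)(2/4)(2/3) = 2/21; P(data | r = 6) = (6/7)(5/6)(4/5)(1/4)(3/3) = 1/7.
Weighting by the prior gives 1/3 · 1/35 = 1/105, 1/3 · 2/21 = 2/63, 1/3 · 1/7 = 1/21; these sum to 4/45.
So P(r = 5 | data) = (2/63) / (4/45) = 5/14.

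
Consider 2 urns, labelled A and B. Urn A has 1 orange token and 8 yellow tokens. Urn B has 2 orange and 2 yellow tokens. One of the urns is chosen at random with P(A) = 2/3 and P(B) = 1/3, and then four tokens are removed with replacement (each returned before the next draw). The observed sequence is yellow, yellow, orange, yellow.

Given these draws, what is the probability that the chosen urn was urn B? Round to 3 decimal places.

For each hypothesis, P(data | H) works out to: P(data | urn A) = (8/9)(8/9)(1/9)(8/9) = 0.078037; P(data | urn B) = (2/4)(2/4)(2/4)(2/4) = 0.0625.
Weighting by the prior gives 2/3 · 0.078037 = 0.052025, 1/3 · 0.0625 = 0.020833; summing to 0.072858.
So P(urn B | data) = (0.020833) / (0.072858) = 0.28594.

0.286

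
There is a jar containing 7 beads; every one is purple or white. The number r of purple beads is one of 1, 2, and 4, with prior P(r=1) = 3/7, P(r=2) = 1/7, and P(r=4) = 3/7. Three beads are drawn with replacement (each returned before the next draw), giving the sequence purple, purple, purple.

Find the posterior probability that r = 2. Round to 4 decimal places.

Compute the likelihood of the observed sequence for each case: P(data | r = 1) = (1/7)(1/7)(1/7) = 0.0029155; P(data | r = 2) = (2/7)(2/7)(2/7) = 0.023324; P(data | r = 4) = (4/7)(4/7)(4/7) = 0.18659.
Multiplying each by its prior: 3/7 · 0.0029155 = 0.0012495, 1/7 · 0.023324 = 0.0033319, 3/7 · 0.18659 = 0.079967; with total 0.084548.
Hence P(r = 2 | data) = (0.0033319) / (0.084548) = 0.039409.

0.0394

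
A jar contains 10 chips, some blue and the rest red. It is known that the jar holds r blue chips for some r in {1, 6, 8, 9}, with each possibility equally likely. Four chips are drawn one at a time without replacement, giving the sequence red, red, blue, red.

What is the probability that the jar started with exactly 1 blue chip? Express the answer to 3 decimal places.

Compute the likelihood of the observed sequence for each case: P(data | r = 1) = (9/10)(8/9)(1/8)(7/7) = 1/10; P(data | r = 6) = (4/10)(3/9)(6/8)(2/7) = 1/35; P(data | r = 8) = (2/10)(1/9)(8/8)(0/7) = 0; P(data | r = 9) = (1/10)(0/9) = 0.
The prior-weighted likelihoods are 1/4 · 1/10 = 1/40, 1/4 · 1/35 = 1/140, 1/4 · 0 = 0, 1/4 · 0 = 0; with total 9/280.
So P(r = 1 | data) = (1/40) / (9/280) = 7/9.

0.778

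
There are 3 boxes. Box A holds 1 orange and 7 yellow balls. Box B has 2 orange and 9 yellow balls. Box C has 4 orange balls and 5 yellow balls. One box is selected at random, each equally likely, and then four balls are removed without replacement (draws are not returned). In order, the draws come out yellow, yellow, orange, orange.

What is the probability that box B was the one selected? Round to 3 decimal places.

The likelihood of the observed sequence under each hypothesis: P(data | box A) = (7/8)(6/7)(1/6)(0/5) = 0; P(data | box B) = (9/11)(8/10)(2/9)(1/8) = 0.018182; P(data | box C) = (5/9)(4/8)(4/7)(3/6) = 0.079365.
Multiplying each by its prior: 1/3 · 0 = 0, 1/3 · 0.018182 = 0.0060606, 1/3 · 0.079365 = 0.026455; with total 0.032516.
Hence P(box B | data) = (0.0060606) / (0.032516) = 0.18639.

0.186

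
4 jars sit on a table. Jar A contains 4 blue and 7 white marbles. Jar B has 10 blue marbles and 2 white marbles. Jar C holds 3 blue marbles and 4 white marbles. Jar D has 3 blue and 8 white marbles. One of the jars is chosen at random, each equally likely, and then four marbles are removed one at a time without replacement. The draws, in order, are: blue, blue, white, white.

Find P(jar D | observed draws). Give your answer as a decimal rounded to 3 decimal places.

The likelihood of the observed sequence under each hypothesis: P(data | jar A) = (4/11)(3/10)(7/9)(6/8) = 0.063636; P(data | jar B) = (10/12)(9/11)(2/10)(1/9) = 0.015152; P(data | jar C) = (3/7)(2/6)(4/5)(3/4) = 0.085714; P(data | jar D) = (3/11)(2/10)(8/9)(7/8) = 0.042424.
Multiplying each by its prior: 1/4 · 0.063636 = 0.015909, 1/4 · 0.015152 = 0.0037879, 1/4 · 0.085714 = 0.021429, 1/4 · 0.042424 = 0.010606; with total 0.051732.
Hence P(jar D | data) = (0.010606) / (0.051732) = 0.20502.

0.205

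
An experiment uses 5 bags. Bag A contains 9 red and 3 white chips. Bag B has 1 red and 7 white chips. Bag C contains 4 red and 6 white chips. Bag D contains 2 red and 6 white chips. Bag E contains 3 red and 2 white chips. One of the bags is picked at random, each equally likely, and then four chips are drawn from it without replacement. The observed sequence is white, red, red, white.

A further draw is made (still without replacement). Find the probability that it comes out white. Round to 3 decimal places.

The likelihood of the observed sequence under each hypothesis: P(data | bag A) = (3/12)(9/11)(8/10)(2/9) = 2/55; P(data | bag B) = (7/8)(1/7)(0/6) = 0; P(data | bag C) = (6/10)(4/9)(3/8)(5/7) = 1/14; P(data | bag D) = (6/8)(2/7)(1/6)(5/5) = 1/28; P(data | bag E) = (2/5)(3/4)(2/3)(1/2) = 1/10.
The prior-weighted likelihoods are 1/5 · 2/55 = 2/275, 1/5 · 0 = 0, 1/5 · 1/14 = 1/70, 1/5 · 1/28 = 1/140, 1/5 · 1/10 = 1/50; with total 15/308.
Normalising, the posterior is P(bag A | data) = 0.14933, P(bag B | data) = 0, P(bag C | data) = 0.29333, P(bag D | data) = 0.14667, P(bag E | data) = 0.41067.
So P(white next | data) = Σ P(white next | H) P(H | data) = (1/8)(0.14933) + (2/3)(0.29333) + (1)(0.14667) + (0)(0.41067) = 0.36089.

0.361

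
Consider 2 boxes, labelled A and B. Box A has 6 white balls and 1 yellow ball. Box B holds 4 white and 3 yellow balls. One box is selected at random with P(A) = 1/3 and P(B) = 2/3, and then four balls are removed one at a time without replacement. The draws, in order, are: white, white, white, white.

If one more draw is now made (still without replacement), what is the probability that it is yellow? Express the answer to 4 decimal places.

0.4118

Compute the likelihood of the observed sequence for each case: P(data | box A) = (6/7)(5/6)(4/5)(3/4) = 3/7; P(data | box B) = (4/7)(3/6)(2/5)(1/4) = 1/35.
Weighting by the prior gives 1/3 · 3/7 = 1/7, 2/3 · 1/35 = 2/105; summing to 17/105.
The posterior is then P(box A | data) = 15/17, P(box B | data) = 2/17.
Averaging over the posterior, P(yellow next | data) = (1/3)(15/17) + (1)(2/17) = 7/17.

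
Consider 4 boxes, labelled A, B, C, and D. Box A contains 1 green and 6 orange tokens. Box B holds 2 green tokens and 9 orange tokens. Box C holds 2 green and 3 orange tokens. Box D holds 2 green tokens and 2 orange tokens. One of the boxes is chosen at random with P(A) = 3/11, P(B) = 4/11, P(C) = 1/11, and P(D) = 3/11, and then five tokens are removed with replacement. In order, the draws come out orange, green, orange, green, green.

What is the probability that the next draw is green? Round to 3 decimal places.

Under each hypothesis, the probability of the observed sequence is: P(data | box A) = (6/7)(1/7)(6/7)(1/7)(1/7) = 0.002142; P(data | box B) = (9/11)(2/11)(9/11)(2/11)(2/11) = 0.0040236; P(data | box C) = (3/5)(2/5)(3/5)(2/5)(2/5) = 0.02304; P(data | box D) = (2/4)(2/4)(2/4)(2/4)(2/4) = 0.03125.
The prior-weighted likelihoods are 3/11 · 0.002142 = 0.00058417, 4/11 · 0.0040236 = 0.0014631, 1/11 · 0.02304 = 0.0020945, 3/11 · 0.03125 = 0.0085227; with total 0.012665.
Normalising, the posterior is P(box A | data) = 0.046127, P(box B | data) = 0.11553, P(box C | data) = 0.16539, P(box D | data) = 0.67296.
Averaging over the posterior, P(green next | data) = (1/7)(0.046127) + (2/11)(0.11553) + (2/5)(0.16539) + (1/2)(0.67296) = 0.43023.

0.430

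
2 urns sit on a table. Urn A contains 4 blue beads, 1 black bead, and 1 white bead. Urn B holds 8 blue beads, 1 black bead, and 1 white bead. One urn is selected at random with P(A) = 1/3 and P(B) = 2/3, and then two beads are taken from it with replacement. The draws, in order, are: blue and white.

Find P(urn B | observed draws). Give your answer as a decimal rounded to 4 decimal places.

For each hypothesis, P(data | H) works out to: P(data | urn A) = (4/6)(1/6) = 1/9; P(data | urn B) = (8/10)(1/10) = 2/25.
Multiplying each by its prior: 1/3 · 1/9 = 1/27, 2/3 · 2/25 = 4/75; these sum to 61/675.
So P(urn B | data) = (4/75) / (61/675) = 36/61.

0.5902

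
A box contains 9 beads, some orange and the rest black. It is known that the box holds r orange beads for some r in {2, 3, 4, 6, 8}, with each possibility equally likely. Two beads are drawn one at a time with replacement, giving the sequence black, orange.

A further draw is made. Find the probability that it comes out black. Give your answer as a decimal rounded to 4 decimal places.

For each hypothesis, P(data | H) works out to: P(data | r = 2) = (7/9)(2/9) = 14/81; P(data | r = 3) = (6/9)(3/9) = 2/9; P(data | r = 4) = (5/9)(4/9) = 20/81; P(data | r = 6) = (3/9)(6/9) = 2/9; P(data | r = 8) = (1/9)(8/9) = 8/81.
Multiplying each by its prior: 1/5 · 14/81 = 14/405, 1/5 · 2/9 = 2/45, 1/5 · 20/81 = 4/81, 1/5 · 2/9 = 2/45, 1/5 · 8/81 = 8/405; summing to 26/135.
Dividing through by the total gives posterior P(r = 2 | data) = 7/39, P(r = 3 | data) = 3/13, P(r = 4 | data) = 10/39, P(r = 6 | data) = 3/13, P(r = 8 | data) = 4/39.
So P(black next | data) = Σ P(black next | H) P(H | data) = (7/9)(7/39) + (2/3)(3/13) + (5/9)(10/39) + (1/3)(3/13) + (1/9)(4/39) = 184/351.

0.5242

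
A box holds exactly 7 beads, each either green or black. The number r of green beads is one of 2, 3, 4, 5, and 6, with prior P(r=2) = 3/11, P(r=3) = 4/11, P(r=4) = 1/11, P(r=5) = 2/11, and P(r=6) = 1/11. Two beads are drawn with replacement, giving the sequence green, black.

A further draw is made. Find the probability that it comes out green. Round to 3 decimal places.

0.478

Under each hypothesis, the probability of the observed sequence is: P(data | r = 2) = (2/7)(5/7) = 10/49; P(data | r = 3) = (3/7)(4/7) = 12/49; P(data | r = 4) = (4/7)(3/7) = 12/49; P(data | r = 5) = (5/7)(2/7) = 10/49; P(data | r = 6) = (6/7)(1/7) = 6/49.
Multiplying each by its prior: 3/11 · 10/49 = 30/539, 4/11 · 12/49 = 48/539, 1/11 · 12/49 = 12/539, 2/11 · 10/49 = 20/539, 1/11 · 6/49 = 6/539; with total 116/539.
Normalising, the posterior is P(r = 2 | data) = 15/58, P(r = 3 | data) = 12/29, P(r = 4 | data) = 3/29, P(r = 5 | data) = 5/29, P(r = 6 | data) = 3/58.
Averaging over the posterior, P(green next | data) = (2/7)(15/58) + (3/7)(12/29) + (4/7)(3/29) + (5/7)(5/29) + (6/7)(3/58) = 97/203.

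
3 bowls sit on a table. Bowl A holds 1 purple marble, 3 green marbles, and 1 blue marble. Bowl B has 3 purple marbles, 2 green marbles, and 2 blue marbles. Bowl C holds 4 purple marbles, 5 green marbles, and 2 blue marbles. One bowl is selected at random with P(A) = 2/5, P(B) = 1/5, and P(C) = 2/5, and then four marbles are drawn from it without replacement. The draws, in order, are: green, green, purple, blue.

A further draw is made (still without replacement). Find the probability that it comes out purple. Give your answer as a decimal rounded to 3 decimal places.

0.174

Compute the likelihood of the observed sequence for each case: P(data | bowl A) = (3/5)(2/4)(1/3)(1/2) = 0.05; P(data | bowl B) = (2/7)(1/6)(3/5)(2/4) = 0.014286; P(data | bowl C) = (5/11)(4/10)(4/9)(2/8) = 0.020202.
Weighting by the prior gives 2/5 · 0.05 = 0.02, 1/5 · 0.014286 = 0.0028571, 2/5 · 0.020202 = 0.0080808; these sum to 0.030938.
Dividing through by the total gives posterior P(bowl A | data) = 0.64646, P(bowl B | data) = 0.092351, P(bowl C | data) = 0.26119.
The predictive probability is P(purple next | data) = (0)(0.64646) + (2/3)(0.092351) + (3/7)(0.26119) = 0.17351.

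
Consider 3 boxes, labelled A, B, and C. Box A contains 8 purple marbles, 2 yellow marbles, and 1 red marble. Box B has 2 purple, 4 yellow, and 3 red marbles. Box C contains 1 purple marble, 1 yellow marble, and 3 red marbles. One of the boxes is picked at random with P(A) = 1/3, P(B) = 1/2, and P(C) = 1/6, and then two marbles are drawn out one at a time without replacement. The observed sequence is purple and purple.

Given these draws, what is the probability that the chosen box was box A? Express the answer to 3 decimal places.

0.924

The likelihood of the observed sequence under each hypothesis: P(data | box A) = (8/11)(7/10) = 0.50909; P(data | box B) = (2/9)(1/8) = 0.027778; P(data | box C) = (1/5)(0/4) = 0.
Weighting by the prior gives 1/3 · 0.50909 = 0.1697, 1/2 · 0.027778 = 0.013889, 1/6 · 0 = 0; these sum to 0.18359.
So P(box A | data) = (0.1697) / (0.18359) = 0.92435.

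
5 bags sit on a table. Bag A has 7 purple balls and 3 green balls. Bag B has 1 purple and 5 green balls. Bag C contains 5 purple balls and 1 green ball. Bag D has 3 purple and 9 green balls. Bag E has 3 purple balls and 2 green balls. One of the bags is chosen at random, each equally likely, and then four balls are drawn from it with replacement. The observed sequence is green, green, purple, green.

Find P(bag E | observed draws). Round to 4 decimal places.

Under each hypothesis, the probability of the observed sequence is: P(data | bag A) = (3/10)(3/10)(7/10)(3/10) = 0.0189; P(data | bag B) = (5/6)(5/6)(1/6)(5/6) = 0.096451; P(data | bag C) = (1/6)(1/6)(5/6)(1/6) = 0.003858; P(data | bag D) = (9/12)(9/12)(3/12)(9/12) = 0.10547; P(data | bag E) = (2/5)(2/5)(3/5)(2/5) = 0.0384.
Weighting by the prior gives 1/5 · 0.0189 = 0.00378, 1/5 · 0.096451 = 0.01929, 1/5 · 0.003858 = 0.0007716, 1/5 · 0.10547 = 0.021094, 1/5 · 0.0384 = 0.00768; with total 0.052615.
So P(bag E | data) = (0.00768) / (0.052615) = 0.14596.

0.1460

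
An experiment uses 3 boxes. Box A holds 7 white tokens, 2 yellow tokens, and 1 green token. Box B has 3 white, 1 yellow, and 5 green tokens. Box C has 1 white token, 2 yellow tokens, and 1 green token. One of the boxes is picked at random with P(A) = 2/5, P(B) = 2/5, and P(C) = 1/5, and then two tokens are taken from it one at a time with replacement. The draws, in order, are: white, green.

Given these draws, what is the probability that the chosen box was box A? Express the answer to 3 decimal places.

0.244

Compute the likelihood of the observed sequence for each case: P(data | box A) = (7/10)(1/10) = 0.07; P(data | box B) = (3/9)(5/9) = 0.18519; P(data | box C) = (1/4)(1/4) = 0.0625.
The prior-weighted likelihoods are 2/5 · 0.07 = 0.028, 2/5 · 0.18519 = 0.074074, 1/5 · 0.0625 = 0.0125; with total 0.11457.
Hence P(box A | data) = (0.028) / (0.11457) = 0.24438.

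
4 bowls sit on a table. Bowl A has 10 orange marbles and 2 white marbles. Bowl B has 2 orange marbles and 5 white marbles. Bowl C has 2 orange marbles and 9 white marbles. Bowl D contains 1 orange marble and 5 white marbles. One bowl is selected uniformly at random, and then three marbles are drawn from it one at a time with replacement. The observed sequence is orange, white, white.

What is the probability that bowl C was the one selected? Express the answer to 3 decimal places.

0.300

Under each hypothesis, the probability of the observed sequence is: P(data | bowl A) = (10/12)(2/12)(2/12) = 0.023148; P(data | bowl B) = (2/7)(5/7)(5/7) = 0.14577; P(data | bowl C) = (2/11)(9/11)(9/11) = 0.12171; P(data | bowl D) = (1/6)(5/6)(5/6) = 0.11574.
Weighting by the prior gives 1/4 · 0.023148 = 0.005787, 1/4 · 0.14577 = 0.036443, 1/4 · 0.12171 = 0.030428, 1/4 · 0.11574 = 0.028935; summing to 0.10159.
By Bayes' rule, P(bowl C | data) = (0.030428) / (0.10159) = 0.29951.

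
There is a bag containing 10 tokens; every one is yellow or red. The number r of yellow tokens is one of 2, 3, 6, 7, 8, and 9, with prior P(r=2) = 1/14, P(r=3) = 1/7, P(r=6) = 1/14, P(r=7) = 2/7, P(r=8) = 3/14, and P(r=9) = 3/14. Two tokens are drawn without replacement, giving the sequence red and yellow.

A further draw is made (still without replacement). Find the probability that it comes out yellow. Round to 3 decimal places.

Under each hypothesis, the probability of the observed sequence is: P(data | r = 2) = (8/10)(2/9) = 0.17778; P(data | r = 3) = (7/10)(3/9) = 0.23333; P(data | r = 6) = (4/10)(6/9) = 0.26667; P(data | r = 7) = (3/10)(7/9) = 0.23333; P(data | r = 8) = (2/10)(8/9) = 0.17778; P(data | r = 9) = (1/10)(9/9) = 0.1.
Weighting by the prior gives 1/14 · 0.17778 = 0.012698, 1/7 · 0.23333 = 0.033333, 1/14 · 0.26667 = 0.019048, 2/7 · 0.23333 = 0.066667, 3/14 · 0.17778 = 0.038095, 3/14 · 0.1 = 0.021429; summing to 0.19127.
Normalising, the posterior is P(r = 2 | data) = 0.06639, P(r = 3 | data) = 0.17427, P(r = 6 | data) = 0.099585, P(r = 7 | data) = 0.34855, P(r = 8 | data) = 0.19917, P(r = 9 | data) = 0.11203.
Averaging over the posterior, P(yellow next | data) = (1/8)(0.06639) + (1/4)(0.17427) + (5/8)(0.099585) + (3/4)(0.34855) + (7/8)(0.19917) + (1)(0.11203) = 0.66183.

0.662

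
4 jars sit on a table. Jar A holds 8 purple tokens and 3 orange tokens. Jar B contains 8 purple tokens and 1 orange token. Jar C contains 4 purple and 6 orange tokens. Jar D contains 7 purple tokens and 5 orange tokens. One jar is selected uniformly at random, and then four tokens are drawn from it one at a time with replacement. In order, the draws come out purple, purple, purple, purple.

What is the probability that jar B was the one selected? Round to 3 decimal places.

Compute the likelihood of the observed sequence for each case: P(data | jar A) = (8/11)(8/11)(8/11)(8/11) = 0.27976; P(data | jar B) = (8/9)(8/9)(8/9)(8/9) = 0.6243; P(data | jar C) = (4/10)(4/10)(4/10)(4/10) = 0.0256; P(data | jar D) = (7/12)(7/12)(7/12)(7/12) = 0.11579.
The prior-weighted likelihoods are 1/4 · 0.27976 = 0.069941, 1/4 · 0.6243 = 0.15607, 1/4 · 0.0256 = 0.0064, 1/4 · 0.11579 = 0.028947; with total 0.26136.
Hence P(jar B | data) = (0.15607) / (0.26136) = 0.59716.

0.597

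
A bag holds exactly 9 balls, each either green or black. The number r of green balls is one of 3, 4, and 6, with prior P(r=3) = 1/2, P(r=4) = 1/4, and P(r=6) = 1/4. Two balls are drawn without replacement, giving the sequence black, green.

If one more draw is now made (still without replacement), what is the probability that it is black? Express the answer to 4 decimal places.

The likelihood of the observed sequence under each hypothesis: P(data | r = 3) = (6/9)(3/8) = 1/4; P(data | r = 4) = (5/9)(4/8) = 5/18; P(data | r = 6) = (3/9)(6/8) = 1/4.
The prior-weighted likelihoods are 1/2 · 1/4 = 1/8, 1/4 · 5/18 = 5/72, 1/4 · 1/4 = 1/16; these sum to 37/144.
Dividing through by the total gives posterior P(r = 3 | data) = 18/37, P(r = 4 | data) = 10/37, P(r = 6 | data) = 9/37.
So P(black next | data) = Σ P(black next | H) P(H | data) = (5/7)(18/37) + (4/7)(10/37) + (2/7)(9/37) = 4/7.

0.5714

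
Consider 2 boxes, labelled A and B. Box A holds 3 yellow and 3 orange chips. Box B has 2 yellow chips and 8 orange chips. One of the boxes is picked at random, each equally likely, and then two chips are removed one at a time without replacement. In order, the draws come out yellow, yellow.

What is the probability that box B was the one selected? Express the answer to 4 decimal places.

0.1000

Under each hypothesis, the probability of the observed sequence is: P(data | box A) = (3/6)(2/5) = 1/5; P(data | box B) = (2/10)(1/9) = 1/45.
Multiplying each by its prior: 1/2 · 1/5 = 1/10, 1/2 · 1/45 = 1/90; with total 1/9.
Therefore the posterior P(box B | data) = (1/90) / (1/9) = 1/10.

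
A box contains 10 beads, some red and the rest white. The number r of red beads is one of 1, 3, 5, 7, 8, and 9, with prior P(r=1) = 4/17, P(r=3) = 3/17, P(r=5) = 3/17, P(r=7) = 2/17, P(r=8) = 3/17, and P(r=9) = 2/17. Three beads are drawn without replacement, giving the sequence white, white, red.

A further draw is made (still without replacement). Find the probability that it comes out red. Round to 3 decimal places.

0.364

The likelihood of the observed sequence under each hypothesis: P(data | r = 1) = (9/10)(8/9)(1/8) = 0.1; P(data | r = 3) = (7/10)(6/9)(3/8) = 0.175; P(data | r = 5) = (5/10)(4/9)(5/8) = 0.13889; P(data | r = 7) = (3/10)(2/9)(7/8) = 0.058333; P(data | r = 8) = (2/10)(1/9)(8/8) = 0.022222; P(data | r = 9) = (1/10)(0/9) = 0.
Multiplying each by its prior: 4/17 · 0.1 = 0.023529, 3/17 · 0.175 = 0.030882, 3/17 · 0.13889 = 0.02451, 2/17 · 0.058333 = 0.0068627, 3/17 · 0.022222 = 0.0039216, 2/17 · 0 = 0; summing to 0.089706.
The posterior is then P(r = 1 | data) = 0.2623, P(r = 3 | data) = 0.34426, P(r = 5 | data) = 0.27322, P(r = 7 | data) = 0.076503, P(r = 8 | data) = 0.043716, P(r = 9 | data) = 0.
The predictive probability is P(red next | data) = (0)(0.2623) + (2/7)(0.34426) + (4/7)(0.27322) + (6/7)(0.076503) + (1)(0.043716) = 0.36378.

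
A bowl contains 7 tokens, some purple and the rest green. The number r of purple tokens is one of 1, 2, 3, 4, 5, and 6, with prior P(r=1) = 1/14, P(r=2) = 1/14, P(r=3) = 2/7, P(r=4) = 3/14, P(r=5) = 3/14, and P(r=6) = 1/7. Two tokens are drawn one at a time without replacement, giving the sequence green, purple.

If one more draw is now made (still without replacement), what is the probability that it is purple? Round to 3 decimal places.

0.555

The likelihood of the observed sequence under each hypothesis: P(data | r = 1) = (6/7)(1/6) = 1/7; P(data | r = 2) = (5/7)(2/6) = 5/21; P(data | r = 3) = (4/7)(3/6) = 2/7; P(data | r = 4) = (3/7)(4/6) = 2/7; P(data | r = 5) = (2/7)(5/6) = 5/21; P(data | r = 6) = (1/7)(6/6) = 1/7.
Multiplying each by its prior: 1/14 · 1/7 = 1/98, 1/14 · 5/21 = 5/294, 2/7 · 2/7 = 4/49, 3/14 · 2/7 = 3/49, 3/14 · 5/21 = 5/98, 1/7 · 1/7 = 1/49; summing to 71/294.
Dividing through by the total gives posterior P(r = 1 | data) = 3/71, P(r = 2 | data) = 5/71, P(r = 3 | data) = 24/71, P(r = 4 | data) = 18/71, P(r = 5 | data) = 15/71, P(r = 6 | data) = 6/71.
So P(purple next | data) = Σ P(purple next | H) P(H | data) = (0)(3/71) + (1/5)(5/71) + (2/5)(24/71) + (3/5)(18/71) + (4/5)(15/71) + (1)(6/71) = 197/355.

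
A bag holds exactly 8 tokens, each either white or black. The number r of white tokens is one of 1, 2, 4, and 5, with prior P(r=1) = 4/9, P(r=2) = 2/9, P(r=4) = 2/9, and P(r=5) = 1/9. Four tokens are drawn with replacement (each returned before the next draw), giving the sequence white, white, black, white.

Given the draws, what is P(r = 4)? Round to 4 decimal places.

0.5064

Under each hypothesis, the probability of the observed sequence is: P(data | r = 1) = (1/8)(1/8)(7/8)(1/8) = 0.001709; P(data | r = 2) = (2/8)(2/8)(6/8)(2/8) = 0.011719; P(data | r = 4) = (4/8)(4/8)(4/8)(4/8) = 0.0625; P(data | r = 5) = (5/8)(5/8)(3/8)(5/8) = 0.091553.
Weighting by the prior gives 4/9 · 0.001709 = 0.00075955, 2/9 · 0.011719 = 0.0026042, 2/9 · 0.0625 = 0.013889, 1/9 · 0.091553 = 0.010173; summing to 0.027425.
Hence P(r = 4 | data) = (0.013889) / (0.027425) = 0.50643.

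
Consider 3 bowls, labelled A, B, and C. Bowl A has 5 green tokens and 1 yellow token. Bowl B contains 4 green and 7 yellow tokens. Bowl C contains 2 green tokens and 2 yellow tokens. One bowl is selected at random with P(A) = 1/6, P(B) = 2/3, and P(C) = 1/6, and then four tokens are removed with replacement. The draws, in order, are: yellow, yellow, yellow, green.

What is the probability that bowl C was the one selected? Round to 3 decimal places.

For each hypothesis, P(data | H) works out to: P(data | bowl A) = (1/6)(1/6)(1/6)(5/6) = 0.003858; P(data | bowl B) = (7/11)(7/11)(7/11)(4/11) = 0.093709; P(data | bowl C) = (2/4)(2/4)(2/4)(2/4) = 0.0625.
The prior-weighted likelihoods are 1/6 · 0.003858 = 0.000643, 2/3 · 0.093709 = 0.062473, 1/6 · 0.0625 = 0.010417; these sum to 0.073533.
Therefore the posterior P(bowl C | data) = (0.010417) / (0.073533) = 0.14166.

0.142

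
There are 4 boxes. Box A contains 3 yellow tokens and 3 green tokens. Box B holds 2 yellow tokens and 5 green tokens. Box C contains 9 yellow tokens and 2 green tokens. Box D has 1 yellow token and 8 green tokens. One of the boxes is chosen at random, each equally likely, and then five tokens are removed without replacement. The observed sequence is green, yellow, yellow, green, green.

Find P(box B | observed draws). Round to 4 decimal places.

0.4878

The likelihood of the observed sequence under each hypothesis: P(data | box A) = (3/6)(3/5)(2/4)(2/3)(1/2) = 0.05; P(data | box B) = (5/7)(2/6)(1/5)(4/4)(3/3) = 0.047619; P(data | box C) = (2/11)(9/10)(8/9)(1/8)(0/7) = 0; P(data | box D) = (8/9)(1/8)(0/7) = 0.
Multiplying each by its prior: 1/4 · 0.05 = 0.0125, 1/4 · 0.047619 = 0.011905, 1/4 · 0 = 0, 1/4 · 0 = 0; with total 0.024405.
Therefore the posterior P(box B | data) = (0.011905) / (0.024405) = 0.4878.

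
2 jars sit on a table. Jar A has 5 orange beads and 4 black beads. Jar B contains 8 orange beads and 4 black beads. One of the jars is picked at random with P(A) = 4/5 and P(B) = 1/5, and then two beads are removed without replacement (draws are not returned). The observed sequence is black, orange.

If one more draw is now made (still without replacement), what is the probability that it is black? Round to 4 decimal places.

0.4055

The likelihood of the observed sequence under each hypothesis: P(data | jar A) = (4/9)(5/8) = 5/18; P(data | jar B) = (4/12)(8/11) = 8/33.
Weighting by the prior gives 4/5 · 5/18 = 2/9, 1/5 · 8/33 = 8/165; these sum to 134/495.
The posterior is then P(jar A | data) = 0.8209, P(jar B | data) = 0.1791.
So P(black next | data) = Σ P(black next | H) P(H | data) = (3/7)(0.8209) + (3/10)(0.1791) = 0.40554.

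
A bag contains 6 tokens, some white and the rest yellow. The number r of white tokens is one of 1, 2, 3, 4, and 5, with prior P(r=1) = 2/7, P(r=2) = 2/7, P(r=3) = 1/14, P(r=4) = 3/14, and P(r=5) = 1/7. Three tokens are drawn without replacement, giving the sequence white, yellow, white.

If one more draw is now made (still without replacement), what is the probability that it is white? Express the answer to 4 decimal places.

0.5802

For each hypothesis, P(data | H) works out to: P(data | r = 1) = (1/6)(5/5)(0/4) = 0; P(data | r = 2) = (2/6)(4/5)(1/4) = 1/15; P(data | r = 3) = (3/6)(3/5)(2/4) = 3/20; P(data | r = 4) = (4/6)(2/5)(3/4) = 1/5; P(data | r = 5) = (5/6)(1/5)(4/4) = 1/6.
The prior-weighted likelihoods are 2/7 · 0 = 0, 2/7 · 1/15 = 2/105, 1/14 · 3/20 = 3/280, 3/14 · 1/5 = 3/70, 1/7 · 1/6 = 1/42; summing to 27/280.
The posterior is then P(r = 1 | data) = 0, P(r = 2 | data) = 16/81, P(r = 3 | data) = 1/9, P(r = 4 | data) = 4/9, P(r = 5 | data) = 20/81.
Averaging over the posterior, P(white next | data) = (0)(16/81) + (1/3)(1/9) + (2/3)(4/9) + (1)(20/81) = 47/81.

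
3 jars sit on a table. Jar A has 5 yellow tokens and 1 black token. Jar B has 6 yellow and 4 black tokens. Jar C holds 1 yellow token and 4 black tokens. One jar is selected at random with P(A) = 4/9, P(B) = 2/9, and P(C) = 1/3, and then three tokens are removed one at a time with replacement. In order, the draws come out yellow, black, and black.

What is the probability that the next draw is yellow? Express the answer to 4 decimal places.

Compute the likelihood of the observed sequence for each case: P(data | jar A) = (5/6)(1/6)(1/6) = 0.023148; P(data | jar B) = (6/10)(4/10)(4/10) = 0.096; P(data | jar C) = (1/5)(4/5)(4/5) = 0.128.
The prior-weighted likelihoods are 4/9 · 0.023148 = 0.010288, 2/9 · 0.096 = 0.021333, 1/3 · 0.128 = 0.042667; these sum to 0.074288.
Normalising, the posterior is P(jar A | data) = 0.13849, P(jar B | data) = 0.28717, P(jar C | data) = 0.57434.
Averaging over the posterior, P(yellow next | data) = (5/6)(0.13849) + (3/5)(0.28717) + (1/5)(0.57434) = 0.40258.

0.4026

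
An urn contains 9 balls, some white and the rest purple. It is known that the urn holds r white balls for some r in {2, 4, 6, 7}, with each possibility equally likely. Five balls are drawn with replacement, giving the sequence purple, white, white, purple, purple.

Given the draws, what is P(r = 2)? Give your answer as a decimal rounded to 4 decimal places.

Under each hypothesis, the probability of the observed sequence is: P(data | r = 2) = (7/9)(2/9)(2/9)(7/9)(7/9) = 0.023235; P(data | r = 4) = (5/9)(4/9)(4/9)(5/9)(5/9) = 0.03387; P(data | r = 6) = (3/9)(6/9)(6/9)(3/9)(3/9) = 0.016461; P(data | r = 7) = (2/9)(7/9)(7/9)(2/9)(2/9) = 0.0066386.
Weighting by the prior gives 1/4 · 0.023235 = 0.0058087, 1/4 · 0.03387 = 0.0084675, 1/4 · 0.016461 = 0.0041152, 1/4 · 0.0066386 = 0.0016596; these sum to 0.020051.
Therefore the posterior P(r = 2 | data) = (0.0058087) / (0.020051) = 0.2897.

0.2897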